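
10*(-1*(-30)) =300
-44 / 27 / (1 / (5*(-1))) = 220 / 27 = 8.15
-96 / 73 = -1.32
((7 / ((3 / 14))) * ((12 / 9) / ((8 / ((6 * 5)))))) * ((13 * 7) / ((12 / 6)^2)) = 22295 / 6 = 3715.83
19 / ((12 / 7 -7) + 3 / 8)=-1064 / 275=-3.87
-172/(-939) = 172/939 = 0.18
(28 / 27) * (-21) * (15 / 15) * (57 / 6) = -1862 / 9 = -206.89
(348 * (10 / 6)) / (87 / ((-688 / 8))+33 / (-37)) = -1845560 / 6057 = -304.70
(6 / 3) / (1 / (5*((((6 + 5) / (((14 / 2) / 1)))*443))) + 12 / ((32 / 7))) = 389840 / 511721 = 0.76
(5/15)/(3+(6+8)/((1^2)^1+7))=0.07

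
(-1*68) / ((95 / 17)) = -1156 / 95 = -12.17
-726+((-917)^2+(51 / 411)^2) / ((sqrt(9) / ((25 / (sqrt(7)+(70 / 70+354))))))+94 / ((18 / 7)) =67589447384440 / 3547847763 - 197283074125 *sqrt(7) / 3547847763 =18903.71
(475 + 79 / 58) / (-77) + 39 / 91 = -25715 / 4466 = -5.76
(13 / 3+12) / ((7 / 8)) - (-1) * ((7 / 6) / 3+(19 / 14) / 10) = 24181 / 1260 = 19.19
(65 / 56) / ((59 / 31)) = 2015 / 3304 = 0.61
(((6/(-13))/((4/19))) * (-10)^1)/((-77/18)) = -5130/1001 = -5.12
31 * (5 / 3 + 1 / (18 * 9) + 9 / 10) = 32302 / 405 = 79.76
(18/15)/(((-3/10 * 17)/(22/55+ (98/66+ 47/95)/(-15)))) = -50416/799425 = -0.06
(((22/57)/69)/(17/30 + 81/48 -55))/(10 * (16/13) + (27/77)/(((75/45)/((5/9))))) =-1761760/206403817713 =-0.00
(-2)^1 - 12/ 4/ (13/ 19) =-83/ 13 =-6.38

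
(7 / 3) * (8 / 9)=56 / 27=2.07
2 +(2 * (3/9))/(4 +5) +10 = 326/27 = 12.07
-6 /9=-2 /3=-0.67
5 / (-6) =-5 / 6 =-0.83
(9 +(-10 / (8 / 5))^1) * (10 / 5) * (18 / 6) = 33 / 2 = 16.50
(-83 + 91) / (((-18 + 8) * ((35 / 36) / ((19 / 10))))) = -1368 / 875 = -1.56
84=84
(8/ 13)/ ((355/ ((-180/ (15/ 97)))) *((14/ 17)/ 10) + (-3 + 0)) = -0.20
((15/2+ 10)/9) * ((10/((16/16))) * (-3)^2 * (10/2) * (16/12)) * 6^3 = 252000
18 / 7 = 2.57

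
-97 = -97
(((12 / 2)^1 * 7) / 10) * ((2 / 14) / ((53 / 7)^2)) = 147 / 14045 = 0.01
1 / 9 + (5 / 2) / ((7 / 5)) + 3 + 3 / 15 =3211 / 630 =5.10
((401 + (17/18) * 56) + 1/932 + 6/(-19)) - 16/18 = 8016151/17708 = 452.69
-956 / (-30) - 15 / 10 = 30.37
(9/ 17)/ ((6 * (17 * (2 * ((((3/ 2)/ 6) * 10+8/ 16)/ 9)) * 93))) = 3/ 35836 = 0.00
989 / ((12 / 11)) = 10879 / 12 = 906.58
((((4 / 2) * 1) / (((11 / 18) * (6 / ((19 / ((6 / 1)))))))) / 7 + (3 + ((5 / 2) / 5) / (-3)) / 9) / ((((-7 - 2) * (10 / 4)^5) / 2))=-14944 / 11694375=-0.00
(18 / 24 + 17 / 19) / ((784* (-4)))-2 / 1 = -476797 / 238336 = -2.00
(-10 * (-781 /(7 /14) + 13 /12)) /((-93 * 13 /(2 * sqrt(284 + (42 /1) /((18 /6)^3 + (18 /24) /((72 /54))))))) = -187310 * sqrt(31479) /76167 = -436.32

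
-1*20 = -20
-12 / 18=-0.67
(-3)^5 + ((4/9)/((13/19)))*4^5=49393/117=422.16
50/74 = 25/37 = 0.68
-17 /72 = -0.24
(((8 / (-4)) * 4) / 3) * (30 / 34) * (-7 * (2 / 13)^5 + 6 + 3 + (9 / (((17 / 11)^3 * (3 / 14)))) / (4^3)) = -2678507984255 / 124043050612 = -21.59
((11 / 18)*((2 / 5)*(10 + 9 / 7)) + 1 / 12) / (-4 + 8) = 0.71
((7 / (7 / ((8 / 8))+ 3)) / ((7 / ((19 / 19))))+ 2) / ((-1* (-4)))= 21 / 40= 0.52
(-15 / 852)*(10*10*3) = -375 / 71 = -5.28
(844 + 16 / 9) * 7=53284 / 9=5920.44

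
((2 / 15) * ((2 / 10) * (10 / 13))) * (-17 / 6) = -34 / 585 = -0.06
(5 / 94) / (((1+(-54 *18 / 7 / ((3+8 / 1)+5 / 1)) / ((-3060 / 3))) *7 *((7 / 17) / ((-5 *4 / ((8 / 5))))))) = -0.23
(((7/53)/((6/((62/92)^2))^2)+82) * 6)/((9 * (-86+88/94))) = -0.64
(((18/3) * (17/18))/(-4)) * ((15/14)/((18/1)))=-85/1008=-0.08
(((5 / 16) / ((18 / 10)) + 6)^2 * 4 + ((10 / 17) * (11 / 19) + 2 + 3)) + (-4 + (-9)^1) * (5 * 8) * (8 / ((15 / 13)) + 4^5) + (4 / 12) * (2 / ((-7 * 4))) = -6281619824539 / 11721024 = -535927.56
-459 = -459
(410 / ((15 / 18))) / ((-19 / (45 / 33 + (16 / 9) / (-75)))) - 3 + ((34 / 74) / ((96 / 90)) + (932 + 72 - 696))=7536896863 / 27838800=270.73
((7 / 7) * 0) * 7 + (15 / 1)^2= 225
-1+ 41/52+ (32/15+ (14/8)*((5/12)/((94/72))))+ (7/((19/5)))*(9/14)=1276241/348270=3.66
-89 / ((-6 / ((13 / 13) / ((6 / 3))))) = 7.42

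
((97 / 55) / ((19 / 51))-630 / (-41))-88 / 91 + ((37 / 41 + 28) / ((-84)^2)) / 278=6967938309851 / 364187984160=19.13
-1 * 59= -59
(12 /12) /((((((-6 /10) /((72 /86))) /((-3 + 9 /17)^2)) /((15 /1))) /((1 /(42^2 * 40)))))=-45 /24854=-0.00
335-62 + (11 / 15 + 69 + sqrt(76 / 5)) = 2 * sqrt(95) / 5 + 5141 / 15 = 346.63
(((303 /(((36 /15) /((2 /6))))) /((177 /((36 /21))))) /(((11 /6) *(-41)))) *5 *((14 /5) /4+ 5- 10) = 21715 /186263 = 0.12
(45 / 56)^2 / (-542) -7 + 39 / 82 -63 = -4845112081 / 69688192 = -69.53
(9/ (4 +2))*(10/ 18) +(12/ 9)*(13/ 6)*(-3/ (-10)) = 17/ 10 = 1.70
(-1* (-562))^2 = 315844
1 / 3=0.33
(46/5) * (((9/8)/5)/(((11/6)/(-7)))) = -4347/550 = -7.90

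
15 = 15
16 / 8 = 2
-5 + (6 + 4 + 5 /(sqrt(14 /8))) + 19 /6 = 10 * sqrt(7) /7 + 49 /6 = 11.95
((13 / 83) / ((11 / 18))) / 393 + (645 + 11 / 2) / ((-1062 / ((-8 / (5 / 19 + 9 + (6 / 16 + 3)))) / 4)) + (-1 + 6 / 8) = 635172534751 / 488004639012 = 1.30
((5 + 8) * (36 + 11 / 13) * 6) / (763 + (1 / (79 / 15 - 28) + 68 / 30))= 7350255 / 1957057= 3.76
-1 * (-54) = 54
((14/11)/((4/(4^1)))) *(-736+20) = -10024/11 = -911.27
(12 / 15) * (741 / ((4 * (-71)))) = -741 / 355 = -2.09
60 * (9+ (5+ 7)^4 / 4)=311580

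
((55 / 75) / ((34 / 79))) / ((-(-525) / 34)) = 869 / 7875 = 0.11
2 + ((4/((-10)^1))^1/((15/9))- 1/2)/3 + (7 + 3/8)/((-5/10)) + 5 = -2399/300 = -8.00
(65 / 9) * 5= 325 / 9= 36.11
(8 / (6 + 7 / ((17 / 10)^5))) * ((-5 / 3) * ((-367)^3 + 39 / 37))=51936718958988880 / 511662381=101505838.40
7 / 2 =3.50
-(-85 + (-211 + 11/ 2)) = 581/ 2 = 290.50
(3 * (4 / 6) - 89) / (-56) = 87 / 56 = 1.55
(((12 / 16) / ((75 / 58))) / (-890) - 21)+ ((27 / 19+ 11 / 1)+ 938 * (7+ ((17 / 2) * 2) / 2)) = 12285470449 / 845500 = 14530.42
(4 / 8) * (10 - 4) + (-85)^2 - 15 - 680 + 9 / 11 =71872 / 11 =6533.82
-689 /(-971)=689 /971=0.71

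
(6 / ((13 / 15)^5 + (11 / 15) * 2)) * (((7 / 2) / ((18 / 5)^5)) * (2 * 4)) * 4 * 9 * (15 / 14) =48828125 / 8910258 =5.48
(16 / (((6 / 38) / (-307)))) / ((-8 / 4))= 15554.67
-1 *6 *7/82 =-21/41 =-0.51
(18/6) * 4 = 12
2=2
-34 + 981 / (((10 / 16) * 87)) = -2314 / 145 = -15.96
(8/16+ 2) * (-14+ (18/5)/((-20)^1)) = -709/20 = -35.45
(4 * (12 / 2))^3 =13824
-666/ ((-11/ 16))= 10656/ 11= 968.73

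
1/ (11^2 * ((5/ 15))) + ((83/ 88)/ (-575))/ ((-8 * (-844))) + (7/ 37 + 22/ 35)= 820111727693/ 973364268800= 0.84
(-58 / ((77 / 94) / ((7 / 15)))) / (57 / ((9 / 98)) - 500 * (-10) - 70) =-1363 / 228965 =-0.01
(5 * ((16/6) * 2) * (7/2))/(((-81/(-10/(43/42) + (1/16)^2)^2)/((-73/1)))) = 29513585626595/3680722944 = 8018.42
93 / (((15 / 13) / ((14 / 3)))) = 5642 / 15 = 376.13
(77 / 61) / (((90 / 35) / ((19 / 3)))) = 10241 / 3294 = 3.11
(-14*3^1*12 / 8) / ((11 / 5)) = -28.64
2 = 2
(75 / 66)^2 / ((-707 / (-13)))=8125 / 342188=0.02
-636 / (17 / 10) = -6360 / 17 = -374.12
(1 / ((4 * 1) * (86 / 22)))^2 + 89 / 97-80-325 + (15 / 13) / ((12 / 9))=-15042031911 / 37305424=-403.21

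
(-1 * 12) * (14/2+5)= -144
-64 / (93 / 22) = -1408 / 93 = -15.14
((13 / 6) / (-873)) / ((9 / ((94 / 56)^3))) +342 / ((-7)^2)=7221558973 / 1034861184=6.98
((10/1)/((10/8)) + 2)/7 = 10/7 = 1.43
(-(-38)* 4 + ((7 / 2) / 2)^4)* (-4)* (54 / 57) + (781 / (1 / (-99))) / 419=-202801275 / 254752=-796.07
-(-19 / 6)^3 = 6859 / 216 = 31.75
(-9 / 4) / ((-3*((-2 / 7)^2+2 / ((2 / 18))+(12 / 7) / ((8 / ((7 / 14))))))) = 147 / 3565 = 0.04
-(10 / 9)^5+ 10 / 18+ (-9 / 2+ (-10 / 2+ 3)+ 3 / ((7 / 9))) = -3125543 / 826686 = -3.78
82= 82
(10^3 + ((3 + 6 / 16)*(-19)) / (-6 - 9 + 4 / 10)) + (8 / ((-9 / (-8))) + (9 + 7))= 5400557 / 5256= 1027.50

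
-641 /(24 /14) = -4487 /12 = -373.92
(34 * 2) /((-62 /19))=-646 /31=-20.84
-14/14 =-1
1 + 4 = 5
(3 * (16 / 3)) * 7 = 112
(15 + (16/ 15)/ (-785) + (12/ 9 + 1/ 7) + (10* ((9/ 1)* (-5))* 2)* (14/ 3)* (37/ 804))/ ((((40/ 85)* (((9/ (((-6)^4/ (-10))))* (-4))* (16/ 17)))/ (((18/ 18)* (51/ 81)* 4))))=-99940850299/ 27612375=-3619.42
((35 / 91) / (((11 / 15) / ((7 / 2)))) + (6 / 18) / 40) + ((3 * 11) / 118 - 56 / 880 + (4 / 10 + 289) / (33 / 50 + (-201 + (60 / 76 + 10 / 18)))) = 0.61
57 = 57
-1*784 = -784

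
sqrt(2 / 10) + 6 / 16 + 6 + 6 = 12.82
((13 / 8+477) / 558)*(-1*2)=-1.72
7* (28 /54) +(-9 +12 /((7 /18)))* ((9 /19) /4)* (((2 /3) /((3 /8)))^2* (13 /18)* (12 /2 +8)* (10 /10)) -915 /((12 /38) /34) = -50493901 /513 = -98428.66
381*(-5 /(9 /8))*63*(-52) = 5547360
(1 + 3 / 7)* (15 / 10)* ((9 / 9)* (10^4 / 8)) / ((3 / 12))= 75000 / 7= 10714.29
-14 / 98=-1 / 7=-0.14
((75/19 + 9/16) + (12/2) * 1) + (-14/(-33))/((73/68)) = 7986163/732336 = 10.91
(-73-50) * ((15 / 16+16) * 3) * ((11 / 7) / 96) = -102.31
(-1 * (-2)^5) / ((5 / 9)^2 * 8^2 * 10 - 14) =0.17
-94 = -94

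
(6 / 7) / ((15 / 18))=36 / 35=1.03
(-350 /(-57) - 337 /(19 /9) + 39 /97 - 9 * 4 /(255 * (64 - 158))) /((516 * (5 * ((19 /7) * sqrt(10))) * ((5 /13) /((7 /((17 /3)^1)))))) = -538496657153 * sqrt(10) /76696290648750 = -0.02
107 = 107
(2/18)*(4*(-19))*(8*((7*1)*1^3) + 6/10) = -21508/45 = -477.96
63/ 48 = 21/ 16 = 1.31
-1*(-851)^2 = -724201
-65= -65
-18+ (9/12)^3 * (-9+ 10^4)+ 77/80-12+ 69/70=9378659/2240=4186.90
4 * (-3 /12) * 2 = -2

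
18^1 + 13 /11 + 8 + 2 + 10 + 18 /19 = 40.13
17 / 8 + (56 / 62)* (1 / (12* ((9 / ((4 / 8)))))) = 14257 / 6696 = 2.13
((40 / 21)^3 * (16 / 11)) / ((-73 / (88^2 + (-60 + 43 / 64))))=-7869104000 / 7436583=-1058.16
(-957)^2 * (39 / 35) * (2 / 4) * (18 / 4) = 2296164.28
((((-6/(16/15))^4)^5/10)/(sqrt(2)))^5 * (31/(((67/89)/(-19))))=-1422683150245312804200532000000000000000000000000000000000000000000000000.00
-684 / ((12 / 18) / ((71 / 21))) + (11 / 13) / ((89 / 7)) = -28093735 / 8099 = -3468.79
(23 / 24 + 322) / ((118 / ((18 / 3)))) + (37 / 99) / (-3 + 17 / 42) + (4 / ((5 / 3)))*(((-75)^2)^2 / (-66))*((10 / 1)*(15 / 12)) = -24417675489149 / 1697784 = -14382086.00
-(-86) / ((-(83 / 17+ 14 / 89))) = -130118 / 7625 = -17.06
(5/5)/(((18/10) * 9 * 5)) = 1/81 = 0.01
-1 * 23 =-23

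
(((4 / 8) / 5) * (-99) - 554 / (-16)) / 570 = 989 / 22800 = 0.04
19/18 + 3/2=23/9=2.56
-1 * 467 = -467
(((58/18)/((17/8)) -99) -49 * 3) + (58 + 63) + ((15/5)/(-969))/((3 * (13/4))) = -4666583/37791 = -123.48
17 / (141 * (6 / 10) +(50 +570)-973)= -85 / 1342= -0.06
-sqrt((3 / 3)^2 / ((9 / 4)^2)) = -4 / 9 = -0.44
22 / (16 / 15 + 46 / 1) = 165 / 353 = 0.47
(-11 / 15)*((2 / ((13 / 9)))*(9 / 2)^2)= -2673 / 130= -20.56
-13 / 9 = -1.44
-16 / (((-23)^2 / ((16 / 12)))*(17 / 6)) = -128 / 8993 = -0.01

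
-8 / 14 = -4 / 7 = -0.57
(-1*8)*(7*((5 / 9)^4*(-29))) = 1015000 / 6561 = 154.70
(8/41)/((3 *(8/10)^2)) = 25/246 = 0.10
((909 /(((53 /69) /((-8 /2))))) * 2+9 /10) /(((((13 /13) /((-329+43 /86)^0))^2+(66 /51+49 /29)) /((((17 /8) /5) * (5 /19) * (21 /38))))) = -883032745203 /6012353920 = -146.87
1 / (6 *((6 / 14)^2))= 49 / 54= 0.91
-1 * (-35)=35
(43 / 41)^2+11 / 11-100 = -164570 / 1681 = -97.90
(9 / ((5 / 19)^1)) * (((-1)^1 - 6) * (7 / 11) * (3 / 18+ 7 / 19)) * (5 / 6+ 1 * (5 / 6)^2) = -2989 / 24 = -124.54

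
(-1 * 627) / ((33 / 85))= -1615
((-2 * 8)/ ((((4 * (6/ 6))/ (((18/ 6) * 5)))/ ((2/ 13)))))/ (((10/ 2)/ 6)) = -144/ 13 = -11.08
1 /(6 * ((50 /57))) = 19 /100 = 0.19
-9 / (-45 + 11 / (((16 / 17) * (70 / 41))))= 10080 / 42733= 0.24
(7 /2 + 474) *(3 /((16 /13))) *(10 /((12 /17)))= 1055275 /64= 16488.67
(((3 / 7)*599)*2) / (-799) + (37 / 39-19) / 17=-371782 / 218127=-1.70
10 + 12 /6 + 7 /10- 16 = -33 /10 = -3.30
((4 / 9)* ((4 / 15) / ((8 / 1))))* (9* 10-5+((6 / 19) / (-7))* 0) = 34 / 27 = 1.26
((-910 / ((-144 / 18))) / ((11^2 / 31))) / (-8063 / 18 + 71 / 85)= -348075 / 5340214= -0.07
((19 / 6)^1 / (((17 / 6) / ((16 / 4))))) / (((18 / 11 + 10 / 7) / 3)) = 4389 / 1003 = 4.38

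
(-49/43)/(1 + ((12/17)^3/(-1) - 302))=240737/63663263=0.00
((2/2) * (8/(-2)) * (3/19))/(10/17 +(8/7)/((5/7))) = -170/589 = -0.29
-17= -17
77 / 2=38.50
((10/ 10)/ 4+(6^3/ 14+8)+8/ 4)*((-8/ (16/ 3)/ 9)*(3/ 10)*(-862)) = 1106.75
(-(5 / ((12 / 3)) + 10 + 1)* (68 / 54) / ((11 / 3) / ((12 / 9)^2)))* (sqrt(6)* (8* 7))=-373184* sqrt(6) / 891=-1025.94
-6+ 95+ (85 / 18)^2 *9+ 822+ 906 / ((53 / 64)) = 4208537 / 1908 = 2205.73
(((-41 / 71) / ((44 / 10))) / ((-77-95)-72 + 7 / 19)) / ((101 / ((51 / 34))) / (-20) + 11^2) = 0.00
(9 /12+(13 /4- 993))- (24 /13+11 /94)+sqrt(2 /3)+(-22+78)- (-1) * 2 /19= -21705531 /23218+sqrt(6) /3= -934.04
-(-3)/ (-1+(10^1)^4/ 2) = 3/ 4999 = 0.00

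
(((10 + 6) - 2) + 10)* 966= 23184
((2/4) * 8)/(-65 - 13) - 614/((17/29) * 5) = -694604/3315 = -209.53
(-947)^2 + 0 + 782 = 897591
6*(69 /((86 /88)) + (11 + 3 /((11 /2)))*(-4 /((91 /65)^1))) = 747312 /3311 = 225.71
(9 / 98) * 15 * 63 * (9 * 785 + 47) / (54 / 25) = 285750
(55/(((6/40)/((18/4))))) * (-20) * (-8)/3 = 88000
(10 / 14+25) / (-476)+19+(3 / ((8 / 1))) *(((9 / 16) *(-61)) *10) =-5849707 / 53312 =-109.73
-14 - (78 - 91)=-1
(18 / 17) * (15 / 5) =54 / 17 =3.18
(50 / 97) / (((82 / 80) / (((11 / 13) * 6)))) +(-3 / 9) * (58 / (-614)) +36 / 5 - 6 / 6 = 2091471896 / 238083105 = 8.78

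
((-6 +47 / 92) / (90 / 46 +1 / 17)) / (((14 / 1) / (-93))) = 798405 / 44128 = 18.09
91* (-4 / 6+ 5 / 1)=1183 / 3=394.33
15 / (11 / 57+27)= 171 / 310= 0.55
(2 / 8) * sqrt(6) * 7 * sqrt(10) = 7 * sqrt(15) / 2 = 13.56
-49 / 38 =-1.29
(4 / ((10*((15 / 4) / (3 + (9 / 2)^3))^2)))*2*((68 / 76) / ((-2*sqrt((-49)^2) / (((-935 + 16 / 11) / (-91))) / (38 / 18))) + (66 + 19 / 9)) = 539644074643 / 15765750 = 34228.89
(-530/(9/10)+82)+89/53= -240985/477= -505.21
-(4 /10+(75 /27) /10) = -61 /90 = -0.68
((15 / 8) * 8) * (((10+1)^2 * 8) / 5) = 2904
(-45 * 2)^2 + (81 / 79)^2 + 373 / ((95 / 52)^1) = 4924123231 / 592895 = 8305.22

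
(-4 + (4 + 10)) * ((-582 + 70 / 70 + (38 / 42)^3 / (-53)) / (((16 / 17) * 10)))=-617.33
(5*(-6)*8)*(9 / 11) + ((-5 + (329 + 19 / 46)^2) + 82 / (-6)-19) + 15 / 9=2520339003 / 23276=108280.59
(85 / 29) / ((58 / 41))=3485 / 1682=2.07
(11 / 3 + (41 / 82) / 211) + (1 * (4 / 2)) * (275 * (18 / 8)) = 785660 / 633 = 1241.17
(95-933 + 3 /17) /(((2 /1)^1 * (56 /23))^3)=-7.26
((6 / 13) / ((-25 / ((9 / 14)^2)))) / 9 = -27 / 31850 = -0.00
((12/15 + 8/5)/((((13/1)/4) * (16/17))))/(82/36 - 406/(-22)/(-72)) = 0.39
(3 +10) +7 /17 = 228 /17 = 13.41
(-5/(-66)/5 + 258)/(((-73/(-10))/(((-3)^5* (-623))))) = 4296672135/803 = 5350774.76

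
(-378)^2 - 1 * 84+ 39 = 142839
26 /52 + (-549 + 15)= -1067 /2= -533.50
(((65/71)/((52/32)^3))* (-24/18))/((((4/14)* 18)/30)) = -179200/107991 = -1.66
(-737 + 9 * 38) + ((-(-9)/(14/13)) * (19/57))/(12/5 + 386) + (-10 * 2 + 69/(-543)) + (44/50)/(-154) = -51071119229/123025700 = -415.13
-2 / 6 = -1 / 3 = -0.33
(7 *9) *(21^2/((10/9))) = 250047/10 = 25004.70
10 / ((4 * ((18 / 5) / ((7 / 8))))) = 175 / 288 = 0.61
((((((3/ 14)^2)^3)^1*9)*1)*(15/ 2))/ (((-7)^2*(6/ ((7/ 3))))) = 10935/ 210827008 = 0.00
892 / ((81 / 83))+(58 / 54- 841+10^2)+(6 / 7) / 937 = 92495504 / 531279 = 174.10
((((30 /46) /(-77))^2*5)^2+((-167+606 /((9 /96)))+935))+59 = 71723478311258596 /9837262146481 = 7291.00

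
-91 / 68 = -1.34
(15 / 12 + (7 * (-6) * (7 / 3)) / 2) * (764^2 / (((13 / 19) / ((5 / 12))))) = -661947745 / 39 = -16973019.10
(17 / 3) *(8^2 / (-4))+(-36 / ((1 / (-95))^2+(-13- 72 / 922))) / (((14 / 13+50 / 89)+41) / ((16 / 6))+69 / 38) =-53546277535661 / 591592702464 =-90.51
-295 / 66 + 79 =4919 / 66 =74.53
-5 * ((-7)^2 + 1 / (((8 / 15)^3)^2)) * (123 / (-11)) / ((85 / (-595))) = -104334606705 / 2883584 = -36182.27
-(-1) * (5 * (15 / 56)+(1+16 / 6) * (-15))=-3005 / 56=-53.66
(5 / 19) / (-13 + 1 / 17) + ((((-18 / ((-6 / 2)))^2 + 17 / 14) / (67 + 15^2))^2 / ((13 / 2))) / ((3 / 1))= -1328254615 / 68108712672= -0.02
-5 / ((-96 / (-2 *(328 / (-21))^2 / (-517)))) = 33620 / 683991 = 0.05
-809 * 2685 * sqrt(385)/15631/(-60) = 144811 * sqrt(385)/62524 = 45.44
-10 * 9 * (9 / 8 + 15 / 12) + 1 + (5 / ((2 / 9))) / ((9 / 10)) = -751 / 4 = -187.75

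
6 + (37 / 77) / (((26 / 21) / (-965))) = -368.53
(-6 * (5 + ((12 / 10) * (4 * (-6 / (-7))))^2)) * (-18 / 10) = 236.82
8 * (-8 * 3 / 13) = -192 / 13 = -14.77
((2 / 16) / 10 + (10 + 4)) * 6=3363 / 40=84.08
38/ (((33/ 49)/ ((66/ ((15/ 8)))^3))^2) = 22411266152726528/ 140625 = 159369003752.72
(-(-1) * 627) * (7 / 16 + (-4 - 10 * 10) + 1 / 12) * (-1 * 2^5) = 2076206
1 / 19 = 0.05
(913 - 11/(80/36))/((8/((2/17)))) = 18161/1360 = 13.35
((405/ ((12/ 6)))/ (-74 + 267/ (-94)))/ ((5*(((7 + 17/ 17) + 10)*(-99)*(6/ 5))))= 235/ 953436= 0.00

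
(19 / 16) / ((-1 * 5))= -19 / 80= -0.24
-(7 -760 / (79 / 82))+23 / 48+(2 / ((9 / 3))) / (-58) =28677031 / 36656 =782.33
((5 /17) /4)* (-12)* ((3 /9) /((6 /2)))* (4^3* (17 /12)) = -80 /9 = -8.89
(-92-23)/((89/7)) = -805/89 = -9.04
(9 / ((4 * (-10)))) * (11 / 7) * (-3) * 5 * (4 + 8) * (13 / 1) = 11583 / 14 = 827.36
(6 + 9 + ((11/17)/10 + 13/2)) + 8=2513/85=29.56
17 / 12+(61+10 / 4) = 779 / 12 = 64.92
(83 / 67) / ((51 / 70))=5810 / 3417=1.70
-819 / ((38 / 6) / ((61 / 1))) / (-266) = 21411 / 722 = 29.66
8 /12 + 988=2966 /3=988.67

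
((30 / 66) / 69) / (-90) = -1 / 13662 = -0.00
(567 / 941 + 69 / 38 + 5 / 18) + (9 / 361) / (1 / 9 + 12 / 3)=305671994 / 113120433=2.70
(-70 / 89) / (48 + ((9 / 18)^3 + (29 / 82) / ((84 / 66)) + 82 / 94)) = -7553840 / 473247443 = -0.02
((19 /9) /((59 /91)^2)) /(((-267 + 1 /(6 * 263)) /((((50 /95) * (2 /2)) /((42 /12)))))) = -2489032 /879979395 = -0.00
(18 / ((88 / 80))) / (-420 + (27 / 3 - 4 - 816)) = -180 / 13541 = -0.01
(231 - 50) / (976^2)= 181 / 952576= 0.00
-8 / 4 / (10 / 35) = -7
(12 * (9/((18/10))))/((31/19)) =1140/31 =36.77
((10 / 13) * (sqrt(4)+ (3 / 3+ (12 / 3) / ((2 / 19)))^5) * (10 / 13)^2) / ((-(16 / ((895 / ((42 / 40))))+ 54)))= -201876649737500 / 265544799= -760235.75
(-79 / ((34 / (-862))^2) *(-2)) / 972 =14675119 / 140454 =104.48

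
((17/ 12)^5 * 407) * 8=577881799/ 31104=18579.02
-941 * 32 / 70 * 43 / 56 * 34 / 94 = -1375742 / 11515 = -119.47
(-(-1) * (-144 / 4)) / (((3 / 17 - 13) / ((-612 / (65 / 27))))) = -5056344 / 7085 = -713.67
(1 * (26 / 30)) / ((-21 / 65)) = -169 / 63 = -2.68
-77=-77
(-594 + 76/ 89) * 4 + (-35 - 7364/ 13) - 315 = -3805426/ 1157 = -3289.05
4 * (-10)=-40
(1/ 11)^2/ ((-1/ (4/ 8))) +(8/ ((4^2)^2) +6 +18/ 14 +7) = 387935/ 27104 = 14.31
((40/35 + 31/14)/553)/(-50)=-47/387100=-0.00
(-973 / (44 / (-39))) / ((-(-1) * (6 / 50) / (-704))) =-5059600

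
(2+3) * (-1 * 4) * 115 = -2300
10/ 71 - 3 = -203/ 71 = -2.86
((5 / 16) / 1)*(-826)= -2065 / 8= -258.12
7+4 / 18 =65 / 9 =7.22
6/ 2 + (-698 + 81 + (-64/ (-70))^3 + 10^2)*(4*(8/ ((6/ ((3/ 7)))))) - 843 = -606242712/ 300125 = -2019.97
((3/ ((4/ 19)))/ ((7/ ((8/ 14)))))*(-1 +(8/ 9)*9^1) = 57/ 7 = 8.14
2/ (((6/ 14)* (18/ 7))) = 49/ 27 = 1.81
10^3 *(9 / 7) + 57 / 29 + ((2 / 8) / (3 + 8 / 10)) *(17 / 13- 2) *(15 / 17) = 4390320579 / 3409588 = 1287.64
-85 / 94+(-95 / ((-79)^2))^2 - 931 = -3411987297169 / 3661307614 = -931.90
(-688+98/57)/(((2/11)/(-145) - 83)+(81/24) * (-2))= 249572840/32638941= 7.65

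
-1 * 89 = -89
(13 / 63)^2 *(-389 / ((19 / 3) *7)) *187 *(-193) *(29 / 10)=68807094499 / 1759590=39104.05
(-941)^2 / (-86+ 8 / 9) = -7969329 / 766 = -10403.82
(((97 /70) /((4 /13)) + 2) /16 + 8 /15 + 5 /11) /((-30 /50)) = -206141 /88704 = -2.32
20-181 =-161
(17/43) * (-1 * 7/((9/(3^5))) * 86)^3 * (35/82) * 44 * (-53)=69283182209970960/41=1689833712438316.10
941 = 941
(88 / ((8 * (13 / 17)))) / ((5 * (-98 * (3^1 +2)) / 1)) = -187 / 31850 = -0.01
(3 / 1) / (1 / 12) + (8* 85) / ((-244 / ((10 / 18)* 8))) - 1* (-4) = 15160 / 549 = 27.61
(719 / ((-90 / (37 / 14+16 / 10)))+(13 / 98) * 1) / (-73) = 165439 / 357700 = 0.46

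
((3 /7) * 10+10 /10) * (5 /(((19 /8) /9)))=13320 /133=100.15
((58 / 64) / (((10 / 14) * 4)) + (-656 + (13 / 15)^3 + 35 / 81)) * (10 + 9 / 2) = -24602477033 / 2592000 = -9491.70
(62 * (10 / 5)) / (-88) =-31 / 22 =-1.41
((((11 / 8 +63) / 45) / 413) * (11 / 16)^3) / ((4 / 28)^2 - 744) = -959651 / 634310000640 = -0.00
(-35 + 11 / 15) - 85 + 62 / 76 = -67517 / 570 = -118.45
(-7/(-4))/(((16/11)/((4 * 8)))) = 38.50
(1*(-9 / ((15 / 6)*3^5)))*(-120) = 16 / 9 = 1.78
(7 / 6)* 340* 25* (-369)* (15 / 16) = -3430546.88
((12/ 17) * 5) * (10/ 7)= 600/ 119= 5.04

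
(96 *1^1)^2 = 9216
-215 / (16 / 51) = -10965 / 16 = -685.31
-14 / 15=-0.93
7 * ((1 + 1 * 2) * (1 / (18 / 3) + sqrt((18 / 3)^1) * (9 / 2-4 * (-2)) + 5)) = 217 / 2 + 525 * sqrt(6) / 2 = 751.49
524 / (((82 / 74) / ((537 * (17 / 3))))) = 58997684 / 41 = 1438967.90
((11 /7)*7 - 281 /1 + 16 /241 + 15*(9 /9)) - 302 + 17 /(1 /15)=-301.93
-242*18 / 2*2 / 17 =-4356 / 17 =-256.24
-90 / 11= -8.18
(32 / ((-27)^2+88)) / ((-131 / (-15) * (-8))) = -0.00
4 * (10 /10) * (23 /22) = 46 /11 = 4.18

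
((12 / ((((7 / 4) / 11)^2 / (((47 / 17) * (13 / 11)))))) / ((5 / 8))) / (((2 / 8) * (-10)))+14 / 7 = -20605262 / 20825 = -989.45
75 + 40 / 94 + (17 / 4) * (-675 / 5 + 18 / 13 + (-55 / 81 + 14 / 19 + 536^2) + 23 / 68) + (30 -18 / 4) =18363387798095 / 15045264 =1220542.74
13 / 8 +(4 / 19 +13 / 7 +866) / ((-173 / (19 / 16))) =-83967 / 19376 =-4.33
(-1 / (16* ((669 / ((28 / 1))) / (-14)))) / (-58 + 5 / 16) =-392 / 617487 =-0.00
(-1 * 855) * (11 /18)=-1045 /2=-522.50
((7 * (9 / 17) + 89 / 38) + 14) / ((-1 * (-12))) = 4317 / 2584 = 1.67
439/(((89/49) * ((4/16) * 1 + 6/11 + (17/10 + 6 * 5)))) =4732420/636261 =7.44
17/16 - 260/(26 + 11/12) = -44429/5168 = -8.60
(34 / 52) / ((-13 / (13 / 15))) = -17 / 390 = -0.04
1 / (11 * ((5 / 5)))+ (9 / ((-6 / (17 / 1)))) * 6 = -1682 / 11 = -152.91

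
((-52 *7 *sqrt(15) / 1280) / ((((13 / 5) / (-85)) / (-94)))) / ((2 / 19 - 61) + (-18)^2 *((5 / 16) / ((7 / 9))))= -3719345 *sqrt(15) / 294872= -48.85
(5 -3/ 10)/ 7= 47/ 70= 0.67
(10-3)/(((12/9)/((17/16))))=357/64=5.58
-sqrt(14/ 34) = -sqrt(119)/ 17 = -0.64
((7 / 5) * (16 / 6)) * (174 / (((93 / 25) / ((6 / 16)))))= 2030 / 31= 65.48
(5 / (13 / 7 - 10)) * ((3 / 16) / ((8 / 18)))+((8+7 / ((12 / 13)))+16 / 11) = 673301 / 40128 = 16.78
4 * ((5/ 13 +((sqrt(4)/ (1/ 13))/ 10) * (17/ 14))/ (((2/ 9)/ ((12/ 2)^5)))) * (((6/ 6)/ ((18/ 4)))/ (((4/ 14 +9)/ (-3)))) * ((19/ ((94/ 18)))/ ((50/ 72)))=-925691804928/ 4964375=-186466.94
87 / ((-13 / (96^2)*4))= -200448 / 13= -15419.08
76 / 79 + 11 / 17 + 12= 18277 / 1343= 13.61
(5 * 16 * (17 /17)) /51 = 80 /51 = 1.57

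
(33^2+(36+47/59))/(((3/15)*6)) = 166055/177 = 938.16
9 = 9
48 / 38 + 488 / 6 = 4708 / 57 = 82.60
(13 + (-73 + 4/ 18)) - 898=-8620/ 9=-957.78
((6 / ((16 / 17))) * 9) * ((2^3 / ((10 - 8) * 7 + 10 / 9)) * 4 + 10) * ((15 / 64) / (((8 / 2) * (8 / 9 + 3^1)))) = 75087 / 7168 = 10.48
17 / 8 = 2.12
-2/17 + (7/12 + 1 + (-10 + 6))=-2.53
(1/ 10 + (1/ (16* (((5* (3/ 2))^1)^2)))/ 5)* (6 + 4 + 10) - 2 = 1/ 225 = 0.00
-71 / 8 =-8.88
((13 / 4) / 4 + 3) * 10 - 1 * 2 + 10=369 / 8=46.12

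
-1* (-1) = 1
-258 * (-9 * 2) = 4644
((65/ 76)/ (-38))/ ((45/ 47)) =-611/ 25992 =-0.02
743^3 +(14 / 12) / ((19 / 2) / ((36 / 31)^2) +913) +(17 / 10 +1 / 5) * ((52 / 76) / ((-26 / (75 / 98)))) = 410172406.96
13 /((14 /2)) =13 /7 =1.86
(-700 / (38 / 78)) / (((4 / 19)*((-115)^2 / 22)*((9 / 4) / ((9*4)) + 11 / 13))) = -59488 / 4761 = -12.49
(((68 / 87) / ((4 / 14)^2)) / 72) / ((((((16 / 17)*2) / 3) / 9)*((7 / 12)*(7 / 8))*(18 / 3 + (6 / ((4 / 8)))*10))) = 289 / 9744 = 0.03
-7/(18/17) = -119/18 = -6.61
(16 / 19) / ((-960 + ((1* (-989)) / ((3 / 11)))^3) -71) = -108 / 6115902444061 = -0.00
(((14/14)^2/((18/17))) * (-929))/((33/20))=-157930/297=-531.75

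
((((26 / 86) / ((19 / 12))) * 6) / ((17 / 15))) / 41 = 0.02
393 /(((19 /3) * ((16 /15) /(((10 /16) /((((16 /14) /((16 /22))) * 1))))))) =618975 /26752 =23.14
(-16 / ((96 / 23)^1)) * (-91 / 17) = 2093 / 102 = 20.52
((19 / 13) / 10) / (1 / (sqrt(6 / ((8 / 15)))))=57*sqrt(5) / 260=0.49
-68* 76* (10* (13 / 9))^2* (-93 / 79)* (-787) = -2130814462400 / 2133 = -998975369.15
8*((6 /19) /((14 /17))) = 408 /133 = 3.07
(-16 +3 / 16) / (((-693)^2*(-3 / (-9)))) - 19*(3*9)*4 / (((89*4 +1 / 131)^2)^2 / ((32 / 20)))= -545152468101428647843 / 5507632324664543336210640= -0.00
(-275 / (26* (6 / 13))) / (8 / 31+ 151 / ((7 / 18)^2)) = -0.02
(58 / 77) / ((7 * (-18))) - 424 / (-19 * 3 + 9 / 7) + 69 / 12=16843217 / 1261260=13.35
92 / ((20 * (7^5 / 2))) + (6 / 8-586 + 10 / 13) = -2554073363 / 4369820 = -584.48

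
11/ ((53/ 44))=484/ 53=9.13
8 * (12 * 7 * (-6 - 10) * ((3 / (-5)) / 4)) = 8064 / 5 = 1612.80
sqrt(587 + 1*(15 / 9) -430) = 2*sqrt(357) / 3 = 12.60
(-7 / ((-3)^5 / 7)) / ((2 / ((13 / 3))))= 637 / 1458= 0.44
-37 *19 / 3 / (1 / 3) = -703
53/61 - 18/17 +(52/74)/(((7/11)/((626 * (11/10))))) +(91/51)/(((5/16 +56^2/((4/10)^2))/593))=38420973110977/50537383029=760.25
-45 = -45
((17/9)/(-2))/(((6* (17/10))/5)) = -25/54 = -0.46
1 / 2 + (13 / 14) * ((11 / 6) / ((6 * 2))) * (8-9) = 361 / 1008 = 0.36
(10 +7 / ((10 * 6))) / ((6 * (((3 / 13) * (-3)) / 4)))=-7891 / 810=-9.74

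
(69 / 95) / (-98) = -69 / 9310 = -0.01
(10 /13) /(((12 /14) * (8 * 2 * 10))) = 7 /1248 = 0.01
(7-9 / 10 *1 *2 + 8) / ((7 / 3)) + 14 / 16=1829 / 280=6.53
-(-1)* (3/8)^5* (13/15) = 1053/163840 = 0.01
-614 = -614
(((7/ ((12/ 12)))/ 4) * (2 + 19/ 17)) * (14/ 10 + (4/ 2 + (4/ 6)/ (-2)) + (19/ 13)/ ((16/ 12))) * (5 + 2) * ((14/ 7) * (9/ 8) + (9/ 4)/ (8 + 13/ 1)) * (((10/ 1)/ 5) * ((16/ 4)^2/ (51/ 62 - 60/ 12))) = -6903886/ 2405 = -2870.64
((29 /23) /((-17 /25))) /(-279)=725 /109089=0.01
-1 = -1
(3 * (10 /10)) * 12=36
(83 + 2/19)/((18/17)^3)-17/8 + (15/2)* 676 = 71164840/13851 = 5137.88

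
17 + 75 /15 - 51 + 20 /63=-1807 /63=-28.68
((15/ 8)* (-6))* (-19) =855/ 4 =213.75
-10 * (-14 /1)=140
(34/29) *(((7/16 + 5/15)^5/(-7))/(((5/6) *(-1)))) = 0.05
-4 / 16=-1 / 4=-0.25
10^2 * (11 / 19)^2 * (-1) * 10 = -121000 / 361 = -335.18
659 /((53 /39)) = 484.92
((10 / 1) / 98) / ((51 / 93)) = 155 / 833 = 0.19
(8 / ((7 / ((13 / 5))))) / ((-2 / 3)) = -156 / 35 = -4.46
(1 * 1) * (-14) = -14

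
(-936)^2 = 876096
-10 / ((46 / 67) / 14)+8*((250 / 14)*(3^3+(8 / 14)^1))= 4209190 / 1127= 3734.86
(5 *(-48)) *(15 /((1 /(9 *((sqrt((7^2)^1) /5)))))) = -45360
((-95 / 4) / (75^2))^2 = 361 / 20250000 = 0.00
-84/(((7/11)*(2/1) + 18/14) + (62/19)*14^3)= -122892/13103599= -0.01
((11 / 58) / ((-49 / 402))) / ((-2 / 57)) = 126027 / 2842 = 44.34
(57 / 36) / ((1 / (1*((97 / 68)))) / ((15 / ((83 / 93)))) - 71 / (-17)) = 14568915 / 38813252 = 0.38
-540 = -540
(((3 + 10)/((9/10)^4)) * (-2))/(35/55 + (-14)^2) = -2860000/14191443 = -0.20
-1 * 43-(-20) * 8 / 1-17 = 100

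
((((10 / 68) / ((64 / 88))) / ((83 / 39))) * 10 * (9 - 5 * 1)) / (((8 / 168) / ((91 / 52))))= 1576575 / 11288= 139.67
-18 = -18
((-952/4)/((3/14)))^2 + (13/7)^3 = 3808082605/3087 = 1233586.85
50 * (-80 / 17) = -4000 / 17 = -235.29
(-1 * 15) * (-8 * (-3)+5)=-435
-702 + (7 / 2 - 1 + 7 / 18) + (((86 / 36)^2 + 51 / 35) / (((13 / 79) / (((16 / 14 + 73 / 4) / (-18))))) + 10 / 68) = -314033717197 / 421031520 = -745.87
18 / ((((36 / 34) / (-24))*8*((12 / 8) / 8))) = -272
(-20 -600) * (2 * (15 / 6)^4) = -96875 / 2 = -48437.50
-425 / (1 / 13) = -5525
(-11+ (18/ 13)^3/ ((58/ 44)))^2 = 327800906521/ 4059346369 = 80.75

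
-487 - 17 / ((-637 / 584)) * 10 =-210939 / 637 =-331.14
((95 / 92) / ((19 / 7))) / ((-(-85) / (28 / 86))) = 0.00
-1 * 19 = -19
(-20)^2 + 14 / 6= 1207 / 3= 402.33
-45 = -45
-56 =-56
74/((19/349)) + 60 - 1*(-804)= 42242/19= 2223.26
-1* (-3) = 3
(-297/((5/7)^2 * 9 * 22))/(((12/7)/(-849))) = 291207/200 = 1456.04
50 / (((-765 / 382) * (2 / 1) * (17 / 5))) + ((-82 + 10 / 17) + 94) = 23192 / 2601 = 8.92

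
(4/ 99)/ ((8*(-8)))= -1/ 1584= -0.00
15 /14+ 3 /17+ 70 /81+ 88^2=149329549 /19278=7746.11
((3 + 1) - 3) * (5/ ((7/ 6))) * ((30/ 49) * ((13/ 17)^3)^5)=46067303712681681300/ 981811106667866816999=0.05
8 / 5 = 1.60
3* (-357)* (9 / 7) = -1377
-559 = -559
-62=-62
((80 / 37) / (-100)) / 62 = -2 / 5735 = -0.00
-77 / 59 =-1.31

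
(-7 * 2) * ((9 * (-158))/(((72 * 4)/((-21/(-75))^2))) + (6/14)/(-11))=328067/55000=5.96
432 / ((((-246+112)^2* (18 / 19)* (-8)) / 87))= -4959 / 17956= -0.28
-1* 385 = -385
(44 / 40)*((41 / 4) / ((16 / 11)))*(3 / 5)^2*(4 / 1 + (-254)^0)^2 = 44649 / 640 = 69.76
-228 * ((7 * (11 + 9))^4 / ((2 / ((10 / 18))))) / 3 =-8110044444.44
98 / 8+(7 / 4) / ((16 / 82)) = 679 / 32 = 21.22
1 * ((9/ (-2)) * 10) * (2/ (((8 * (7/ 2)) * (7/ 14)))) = -45/ 7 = -6.43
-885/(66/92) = -13570/11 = -1233.64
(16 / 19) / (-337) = -16 / 6403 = -0.00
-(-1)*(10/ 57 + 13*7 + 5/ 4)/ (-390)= -1621/ 6840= -0.24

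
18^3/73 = 5832/73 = 79.89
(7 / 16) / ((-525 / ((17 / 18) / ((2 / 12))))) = -17 / 3600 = -0.00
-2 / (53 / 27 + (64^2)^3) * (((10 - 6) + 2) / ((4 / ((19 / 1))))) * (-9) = 0.00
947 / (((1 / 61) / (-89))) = -5141263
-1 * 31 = -31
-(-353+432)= -79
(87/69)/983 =29/22609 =0.00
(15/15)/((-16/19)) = -19/16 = -1.19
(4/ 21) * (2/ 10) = 4/ 105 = 0.04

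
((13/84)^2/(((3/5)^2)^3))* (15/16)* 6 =13203125/4572288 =2.89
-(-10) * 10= 100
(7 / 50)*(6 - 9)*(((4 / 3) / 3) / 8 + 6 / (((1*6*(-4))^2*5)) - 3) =29659 / 24000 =1.24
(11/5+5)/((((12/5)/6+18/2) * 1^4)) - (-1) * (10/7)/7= 2234/2303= 0.97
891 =891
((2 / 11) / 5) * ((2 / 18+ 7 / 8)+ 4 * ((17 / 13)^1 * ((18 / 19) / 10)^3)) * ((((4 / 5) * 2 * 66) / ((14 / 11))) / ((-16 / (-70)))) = 8744189399 / 668752500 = 13.08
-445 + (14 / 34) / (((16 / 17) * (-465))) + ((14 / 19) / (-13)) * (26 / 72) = -445.02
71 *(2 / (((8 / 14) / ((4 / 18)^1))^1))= 55.22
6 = 6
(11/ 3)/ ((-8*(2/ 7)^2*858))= -49/ 7488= -0.01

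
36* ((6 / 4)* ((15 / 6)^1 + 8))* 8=4536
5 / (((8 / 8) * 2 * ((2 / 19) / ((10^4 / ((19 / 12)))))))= 150000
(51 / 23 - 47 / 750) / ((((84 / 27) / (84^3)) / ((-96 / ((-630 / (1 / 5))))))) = 899192448 / 71875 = 12510.50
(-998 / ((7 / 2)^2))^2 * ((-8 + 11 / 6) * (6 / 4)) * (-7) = 147408592 / 343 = 429762.66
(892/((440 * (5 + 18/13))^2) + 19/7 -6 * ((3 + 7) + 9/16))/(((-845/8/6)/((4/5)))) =1698977170092/616320079375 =2.76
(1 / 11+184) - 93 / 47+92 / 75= 7108964 / 38775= 183.34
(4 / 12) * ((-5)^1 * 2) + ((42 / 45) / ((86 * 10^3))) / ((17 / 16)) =-1522912 / 456875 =-3.33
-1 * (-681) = 681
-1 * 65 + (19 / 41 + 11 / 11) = -2605 / 41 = -63.54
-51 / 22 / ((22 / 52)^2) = -17238 / 1331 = -12.95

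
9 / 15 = 3 / 5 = 0.60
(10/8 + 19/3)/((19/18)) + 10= 653/38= 17.18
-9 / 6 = -3 / 2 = -1.50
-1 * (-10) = 10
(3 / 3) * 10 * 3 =30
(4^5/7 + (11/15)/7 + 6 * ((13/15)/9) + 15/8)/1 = 148.84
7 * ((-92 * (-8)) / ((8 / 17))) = 10948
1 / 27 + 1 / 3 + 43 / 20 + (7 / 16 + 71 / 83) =683647 / 179280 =3.81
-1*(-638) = 638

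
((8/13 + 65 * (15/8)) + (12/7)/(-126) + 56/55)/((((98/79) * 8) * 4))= 8203320737/2636874240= 3.11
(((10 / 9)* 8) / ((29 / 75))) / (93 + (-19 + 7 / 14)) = 0.31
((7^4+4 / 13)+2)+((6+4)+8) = 31477 / 13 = 2421.31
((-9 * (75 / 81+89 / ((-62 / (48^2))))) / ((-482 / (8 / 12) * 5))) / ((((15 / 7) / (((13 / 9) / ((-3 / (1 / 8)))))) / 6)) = 251840771 / 181545300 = 1.39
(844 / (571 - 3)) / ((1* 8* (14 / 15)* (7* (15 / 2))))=211 / 55664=0.00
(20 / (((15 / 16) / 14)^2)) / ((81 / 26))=5218304 / 3645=1431.63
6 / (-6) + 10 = 9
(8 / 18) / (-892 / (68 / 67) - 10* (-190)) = 68 / 156231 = 0.00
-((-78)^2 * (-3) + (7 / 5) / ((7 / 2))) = 91258 / 5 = 18251.60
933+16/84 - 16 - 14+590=31357/21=1493.19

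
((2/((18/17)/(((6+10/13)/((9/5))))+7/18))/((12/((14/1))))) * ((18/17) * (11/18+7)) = 632940/22567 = 28.05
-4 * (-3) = 12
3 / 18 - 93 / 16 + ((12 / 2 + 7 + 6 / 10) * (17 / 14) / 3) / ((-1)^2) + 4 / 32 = -9 / 560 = -0.02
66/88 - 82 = -325/4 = -81.25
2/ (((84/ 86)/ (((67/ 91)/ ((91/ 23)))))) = 66263/ 173901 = 0.38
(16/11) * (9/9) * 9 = 144/11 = 13.09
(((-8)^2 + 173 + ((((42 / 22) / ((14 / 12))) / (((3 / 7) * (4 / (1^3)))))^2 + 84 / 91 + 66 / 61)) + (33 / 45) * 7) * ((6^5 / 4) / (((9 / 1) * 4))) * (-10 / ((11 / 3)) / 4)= -38091445533 / 4221932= -9022.28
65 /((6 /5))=325 /6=54.17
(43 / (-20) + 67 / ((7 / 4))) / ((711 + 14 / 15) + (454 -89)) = 15177 / 452312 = 0.03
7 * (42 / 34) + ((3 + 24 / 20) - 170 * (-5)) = 73342 / 85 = 862.85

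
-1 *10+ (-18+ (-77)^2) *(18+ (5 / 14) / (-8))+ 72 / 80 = 59430009 / 560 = 106125.02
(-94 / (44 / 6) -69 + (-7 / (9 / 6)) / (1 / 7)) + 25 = -2953 / 33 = -89.48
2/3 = 0.67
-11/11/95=-1/95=-0.01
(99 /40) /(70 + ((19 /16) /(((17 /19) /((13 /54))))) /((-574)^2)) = 5444261424 /153979113115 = 0.04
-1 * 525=-525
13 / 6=2.17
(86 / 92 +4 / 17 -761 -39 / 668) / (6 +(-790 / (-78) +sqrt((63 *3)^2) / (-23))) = -7740474573 / 80582176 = -96.06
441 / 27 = 49 / 3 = 16.33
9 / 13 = 0.69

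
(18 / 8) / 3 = 3 / 4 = 0.75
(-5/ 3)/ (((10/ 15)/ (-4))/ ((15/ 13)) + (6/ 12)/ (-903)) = 11.49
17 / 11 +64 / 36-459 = -45112 / 99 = -455.68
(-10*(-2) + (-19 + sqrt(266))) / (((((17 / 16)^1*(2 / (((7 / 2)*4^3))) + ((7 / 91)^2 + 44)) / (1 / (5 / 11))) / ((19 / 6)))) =31647616 / 199949655 + 31647616*sqrt(266) / 199949655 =2.74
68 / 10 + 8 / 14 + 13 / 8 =2519 / 280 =9.00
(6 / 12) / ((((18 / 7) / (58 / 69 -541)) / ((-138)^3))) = 276029026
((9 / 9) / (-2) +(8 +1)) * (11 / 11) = 17 / 2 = 8.50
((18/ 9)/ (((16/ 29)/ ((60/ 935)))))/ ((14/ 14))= 87/ 374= 0.23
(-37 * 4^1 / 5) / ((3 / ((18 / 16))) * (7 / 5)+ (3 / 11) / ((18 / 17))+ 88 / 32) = -6512 / 1483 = -4.39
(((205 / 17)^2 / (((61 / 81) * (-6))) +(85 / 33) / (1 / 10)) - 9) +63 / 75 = -424231231 / 29087850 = -14.58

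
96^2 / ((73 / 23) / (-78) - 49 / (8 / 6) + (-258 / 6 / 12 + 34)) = -16533504 / 11435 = -1445.87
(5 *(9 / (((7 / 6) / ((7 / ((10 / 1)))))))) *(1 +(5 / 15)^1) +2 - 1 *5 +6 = 39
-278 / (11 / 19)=-5282 / 11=-480.18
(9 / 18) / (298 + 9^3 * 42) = 1 / 61832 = 0.00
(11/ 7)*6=66/ 7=9.43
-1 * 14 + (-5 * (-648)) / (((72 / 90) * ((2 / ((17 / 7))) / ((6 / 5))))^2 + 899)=-24319922 / 2339083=-10.40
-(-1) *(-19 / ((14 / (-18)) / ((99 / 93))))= 26.00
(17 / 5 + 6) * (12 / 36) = 47 / 15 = 3.13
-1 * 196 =-196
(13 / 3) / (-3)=-13 / 9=-1.44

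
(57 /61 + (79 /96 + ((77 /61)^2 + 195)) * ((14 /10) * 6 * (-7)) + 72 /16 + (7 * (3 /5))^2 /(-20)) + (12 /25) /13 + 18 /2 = -1121720473087 /96746000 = -11594.49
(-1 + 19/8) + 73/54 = 589/216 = 2.73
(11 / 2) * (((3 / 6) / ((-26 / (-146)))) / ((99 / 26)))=73 / 18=4.06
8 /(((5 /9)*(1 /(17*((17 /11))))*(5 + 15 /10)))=58.20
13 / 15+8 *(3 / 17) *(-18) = -6259 / 255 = -24.55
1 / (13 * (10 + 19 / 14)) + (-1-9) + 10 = 14 / 2067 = 0.01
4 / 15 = 0.27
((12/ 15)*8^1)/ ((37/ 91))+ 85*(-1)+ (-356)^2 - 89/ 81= 126665.64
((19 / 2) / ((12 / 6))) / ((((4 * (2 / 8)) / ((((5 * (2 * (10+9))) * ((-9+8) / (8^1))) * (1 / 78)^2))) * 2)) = -0.01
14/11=1.27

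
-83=-83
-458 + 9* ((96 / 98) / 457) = -10255562 / 22393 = -457.98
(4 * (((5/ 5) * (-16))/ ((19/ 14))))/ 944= -56/ 1121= -0.05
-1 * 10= -10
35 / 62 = 0.56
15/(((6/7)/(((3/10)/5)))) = 21/20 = 1.05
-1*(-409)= 409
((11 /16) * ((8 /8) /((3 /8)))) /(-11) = -0.17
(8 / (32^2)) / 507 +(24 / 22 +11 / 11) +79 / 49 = 129532955 / 34978944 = 3.70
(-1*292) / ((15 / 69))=-6716 / 5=-1343.20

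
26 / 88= 13 / 44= 0.30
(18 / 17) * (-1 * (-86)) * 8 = 12384 / 17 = 728.47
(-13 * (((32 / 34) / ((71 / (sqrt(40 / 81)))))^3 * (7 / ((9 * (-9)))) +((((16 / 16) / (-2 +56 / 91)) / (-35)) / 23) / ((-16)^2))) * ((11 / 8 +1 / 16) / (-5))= 169 / 12902400- 8572928 * sqrt(10) / 103832750257407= 0.00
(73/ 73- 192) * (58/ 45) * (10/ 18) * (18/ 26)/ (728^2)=-5539/ 31004064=-0.00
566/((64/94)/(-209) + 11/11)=5559818/9791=567.85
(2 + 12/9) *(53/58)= 265/87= 3.05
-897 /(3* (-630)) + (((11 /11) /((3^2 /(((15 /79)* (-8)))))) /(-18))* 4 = 76463 /149310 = 0.51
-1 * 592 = -592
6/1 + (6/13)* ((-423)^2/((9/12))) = 1431510/13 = 110116.15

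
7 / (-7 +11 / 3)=-21 / 10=-2.10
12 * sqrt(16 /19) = 48 * sqrt(19) /19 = 11.01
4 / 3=1.33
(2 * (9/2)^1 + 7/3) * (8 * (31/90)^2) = 65348/6075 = 10.76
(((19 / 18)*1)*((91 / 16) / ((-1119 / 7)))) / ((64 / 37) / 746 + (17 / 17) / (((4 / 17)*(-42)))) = 3134677 / 8252676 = 0.38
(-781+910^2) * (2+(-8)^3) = -421932690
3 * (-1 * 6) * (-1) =18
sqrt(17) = 4.12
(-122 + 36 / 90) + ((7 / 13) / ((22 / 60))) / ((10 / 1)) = -86839 / 715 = -121.45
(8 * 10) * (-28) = -2240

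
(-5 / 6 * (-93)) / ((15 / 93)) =961 / 2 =480.50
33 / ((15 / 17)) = 187 / 5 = 37.40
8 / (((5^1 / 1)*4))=2 / 5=0.40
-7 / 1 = -7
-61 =-61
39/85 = 0.46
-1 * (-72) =72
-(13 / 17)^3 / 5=-2197 / 24565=-0.09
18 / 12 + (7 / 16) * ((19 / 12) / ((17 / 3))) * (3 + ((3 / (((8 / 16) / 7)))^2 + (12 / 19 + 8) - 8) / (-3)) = -76201 / 1088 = -70.04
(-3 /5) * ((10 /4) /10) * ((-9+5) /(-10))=-3 /50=-0.06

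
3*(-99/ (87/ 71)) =-7029/ 29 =-242.38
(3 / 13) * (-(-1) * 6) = 18 / 13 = 1.38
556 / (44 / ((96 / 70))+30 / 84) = 46704 / 2725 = 17.14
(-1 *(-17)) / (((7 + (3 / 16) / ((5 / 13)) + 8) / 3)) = 1360 / 413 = 3.29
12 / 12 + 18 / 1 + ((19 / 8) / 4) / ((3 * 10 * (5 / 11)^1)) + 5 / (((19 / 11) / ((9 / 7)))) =14533397 / 638400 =22.77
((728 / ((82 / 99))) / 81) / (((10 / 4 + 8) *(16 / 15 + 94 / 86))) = 245960 / 514017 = 0.48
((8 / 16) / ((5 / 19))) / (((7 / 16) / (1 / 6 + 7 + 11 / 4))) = 646 / 15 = 43.07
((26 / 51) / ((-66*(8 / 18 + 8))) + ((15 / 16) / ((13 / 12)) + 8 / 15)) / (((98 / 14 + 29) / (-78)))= -968447 / 319770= -3.03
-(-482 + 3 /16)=7709 /16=481.81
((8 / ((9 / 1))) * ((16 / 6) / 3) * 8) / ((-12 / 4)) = -512 / 243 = -2.11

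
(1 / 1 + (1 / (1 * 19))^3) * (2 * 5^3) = 1715000 / 6859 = 250.04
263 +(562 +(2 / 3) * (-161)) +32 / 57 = 40939 / 57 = 718.23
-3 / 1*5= -15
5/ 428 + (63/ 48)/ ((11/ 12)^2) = 81497/ 51788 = 1.57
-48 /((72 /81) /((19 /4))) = -513 /2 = -256.50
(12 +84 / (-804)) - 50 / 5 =127 / 67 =1.90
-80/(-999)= 80/999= 0.08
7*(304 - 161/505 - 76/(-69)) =74341057/34845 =2133.48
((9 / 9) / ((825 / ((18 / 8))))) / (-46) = -3 / 50600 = -0.00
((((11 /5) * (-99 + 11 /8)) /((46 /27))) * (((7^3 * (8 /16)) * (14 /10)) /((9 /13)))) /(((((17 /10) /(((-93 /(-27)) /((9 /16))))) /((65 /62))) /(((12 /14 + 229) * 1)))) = -37949850.60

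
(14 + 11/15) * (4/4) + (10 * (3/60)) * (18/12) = 15.48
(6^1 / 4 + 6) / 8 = 15 / 16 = 0.94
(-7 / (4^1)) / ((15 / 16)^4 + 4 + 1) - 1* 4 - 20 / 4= -3519433 / 378305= -9.30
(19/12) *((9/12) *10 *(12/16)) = 285/32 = 8.91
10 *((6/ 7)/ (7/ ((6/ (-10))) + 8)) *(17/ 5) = -612/ 77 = -7.95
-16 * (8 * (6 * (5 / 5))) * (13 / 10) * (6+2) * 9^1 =-71884.80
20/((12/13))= 65/3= 21.67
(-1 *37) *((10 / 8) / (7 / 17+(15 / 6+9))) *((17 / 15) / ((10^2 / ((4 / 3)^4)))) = -342176 / 2460375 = -0.14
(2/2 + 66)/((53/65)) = 4355/53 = 82.17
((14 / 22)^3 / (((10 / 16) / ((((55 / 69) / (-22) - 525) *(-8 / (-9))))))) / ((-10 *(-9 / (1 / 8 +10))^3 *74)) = -134201151 / 362457920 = -0.37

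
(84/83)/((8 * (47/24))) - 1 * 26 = -101174/3901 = -25.94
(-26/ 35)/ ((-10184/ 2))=13/ 89110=0.00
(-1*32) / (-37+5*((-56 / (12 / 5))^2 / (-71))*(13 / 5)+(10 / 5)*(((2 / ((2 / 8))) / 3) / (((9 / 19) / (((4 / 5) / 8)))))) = 306720 / 1299353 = 0.24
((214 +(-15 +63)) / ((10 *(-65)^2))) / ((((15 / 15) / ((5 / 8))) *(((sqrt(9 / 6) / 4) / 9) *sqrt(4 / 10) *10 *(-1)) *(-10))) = 393 *sqrt(15) / 845000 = 0.00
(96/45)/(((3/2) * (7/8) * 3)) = 512/945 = 0.54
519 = 519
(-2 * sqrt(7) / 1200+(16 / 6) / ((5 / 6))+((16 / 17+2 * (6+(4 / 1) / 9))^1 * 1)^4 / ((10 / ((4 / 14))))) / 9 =20108986135408 / 172614103515 - sqrt(7) / 5400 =116.50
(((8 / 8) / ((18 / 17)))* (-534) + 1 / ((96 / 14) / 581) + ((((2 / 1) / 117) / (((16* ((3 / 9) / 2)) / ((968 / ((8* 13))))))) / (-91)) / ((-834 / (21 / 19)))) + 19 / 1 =-37190661397 / 92836432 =-400.60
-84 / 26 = -42 / 13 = -3.23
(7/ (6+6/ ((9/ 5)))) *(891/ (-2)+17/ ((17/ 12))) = -2601/ 8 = -325.12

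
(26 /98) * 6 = 78 /49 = 1.59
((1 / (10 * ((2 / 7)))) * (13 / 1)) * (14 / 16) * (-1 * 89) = -56693 / 160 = -354.33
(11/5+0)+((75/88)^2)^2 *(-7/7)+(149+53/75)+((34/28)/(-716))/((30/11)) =853113921126809/5635637145600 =151.38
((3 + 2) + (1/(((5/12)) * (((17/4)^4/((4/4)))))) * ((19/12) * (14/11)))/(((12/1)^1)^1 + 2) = 23036371/64311170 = 0.36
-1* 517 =-517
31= 31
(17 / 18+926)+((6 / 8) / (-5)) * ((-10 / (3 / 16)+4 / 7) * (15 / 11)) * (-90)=-61475 / 1386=-44.35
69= 69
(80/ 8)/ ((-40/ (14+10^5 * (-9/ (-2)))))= -112503.50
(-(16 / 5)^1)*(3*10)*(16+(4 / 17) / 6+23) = -3747.76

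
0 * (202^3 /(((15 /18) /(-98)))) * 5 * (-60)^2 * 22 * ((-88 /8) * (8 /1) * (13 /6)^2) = 0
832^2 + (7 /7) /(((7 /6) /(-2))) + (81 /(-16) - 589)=691628.22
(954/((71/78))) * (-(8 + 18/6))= -818532/71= -11528.62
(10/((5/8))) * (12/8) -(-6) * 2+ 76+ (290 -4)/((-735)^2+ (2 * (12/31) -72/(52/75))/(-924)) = 536441749644/4789635839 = 112.00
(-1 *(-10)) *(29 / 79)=290 / 79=3.67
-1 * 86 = -86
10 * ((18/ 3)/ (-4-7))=-60/ 11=-5.45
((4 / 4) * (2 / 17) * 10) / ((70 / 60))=120 / 119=1.01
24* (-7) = -168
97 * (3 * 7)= 2037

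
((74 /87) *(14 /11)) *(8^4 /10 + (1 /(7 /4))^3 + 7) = 35262924 /78155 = 451.19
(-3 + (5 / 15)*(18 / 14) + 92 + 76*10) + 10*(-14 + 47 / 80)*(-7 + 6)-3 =54911 / 56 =980.55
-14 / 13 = -1.08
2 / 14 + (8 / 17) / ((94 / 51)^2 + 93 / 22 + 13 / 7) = 5117353 / 26585167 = 0.19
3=3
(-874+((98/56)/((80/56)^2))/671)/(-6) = 234581257/1610400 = 145.67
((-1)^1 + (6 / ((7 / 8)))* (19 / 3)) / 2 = 21.21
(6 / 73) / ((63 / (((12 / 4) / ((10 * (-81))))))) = -1 / 206955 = -0.00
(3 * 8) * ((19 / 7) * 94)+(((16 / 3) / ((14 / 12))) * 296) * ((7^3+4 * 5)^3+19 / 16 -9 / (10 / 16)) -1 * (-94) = 2265330073786 / 35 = 64723716393.89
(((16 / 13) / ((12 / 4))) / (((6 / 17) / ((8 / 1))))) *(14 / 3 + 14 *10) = 472192 / 351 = 1345.28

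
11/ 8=1.38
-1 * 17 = -17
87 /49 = 1.78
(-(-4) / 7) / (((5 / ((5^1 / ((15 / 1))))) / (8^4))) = 16384 / 105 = 156.04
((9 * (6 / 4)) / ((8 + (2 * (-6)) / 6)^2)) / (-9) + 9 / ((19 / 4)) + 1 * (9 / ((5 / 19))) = 82201 / 2280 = 36.05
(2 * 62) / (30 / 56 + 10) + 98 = 32382 / 295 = 109.77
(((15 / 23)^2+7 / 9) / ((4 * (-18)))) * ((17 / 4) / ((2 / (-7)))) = 21301 / 85698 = 0.25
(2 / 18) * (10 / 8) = 5 / 36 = 0.14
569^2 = 323761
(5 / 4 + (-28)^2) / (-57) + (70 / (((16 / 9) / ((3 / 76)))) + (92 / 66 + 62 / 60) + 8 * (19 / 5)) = 689039 / 33440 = 20.61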